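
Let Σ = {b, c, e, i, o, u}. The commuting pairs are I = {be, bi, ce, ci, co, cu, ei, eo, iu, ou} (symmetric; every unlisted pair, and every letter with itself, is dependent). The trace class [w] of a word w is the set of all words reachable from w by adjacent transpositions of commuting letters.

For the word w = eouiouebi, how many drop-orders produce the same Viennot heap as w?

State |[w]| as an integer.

180

piece 0:e — minimal
piece 1:o — minimal
piece 2:u rests on {0:e}
piece 3:i rests on {1:o}
piece 4:o rests on {3:i}
piece 5:u rests on {2:u}
piece 6:e rests on {5:u}
piece 7:b rests on {4:o, 5:u}
piece 8:i rests on {4:o}
minimal pieces: {0:e, 1:o}
ways to finish when only these pieces remain (= sum over removing one remaining piece with nothing left below it):
  1 left: {6}→1  {7}→1  {8}→1
  2 left: {6,7}→2  {6,8}→2  {7,8}→2
  3 left: {4,7,8}→2  {5,6,7}→2  {6,7,8}→6
  4 left: {2,5,6,7}→2  {3,4,7,8}→2  {4,6,7,8}→8  {5,6,7,8}→8
  5 left: {0,2,5,6,7}→2  {1,3,4,7,8}→2  {2,5,6,7,8}→10  {3,4,6,7,8}→10  {4,5,6,7,8}→16
  6 left: {0,2,5,6,7,8}→12  {1,3,4,6,7,8}→12  {2,4,5,6,7,8}→26  {3,4,5,6,7,8}→26
  7 left: {0,2,4,5,6,7,8}→38  {1,3,4,5,6,7,8}→38  {2,3,4,5,6,7,8}→52
  placing 0:e first → 90 extensions
  placing 1:o first → 90 extensions
total linear extensions = 180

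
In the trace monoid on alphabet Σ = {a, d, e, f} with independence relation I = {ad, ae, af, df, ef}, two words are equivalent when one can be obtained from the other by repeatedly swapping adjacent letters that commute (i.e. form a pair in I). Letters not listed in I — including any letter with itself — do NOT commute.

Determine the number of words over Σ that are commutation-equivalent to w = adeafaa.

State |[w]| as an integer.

drop 0:a onto floor
drop 1:d onto floor
drop 2:e onto {1:d}
drop 3:a onto {0:a}
drop 4:f onto floor
drop 5:a onto {3:a}
drop 6:a onto {5:a}
ground layer = {0:a, 1:d, 4:f}
drop-orders for the pieces not yet dropped (sum over which currently-grounded one goes next):
  1 to go: {2} 1  {4} 1  {6} 1
  2 to go: {1,2} 1  {2,4} 2  {2,6} 2  {4,6} 2  {5,6} 1
  3 to go: {1,2,4} 3  {1,2,6} 3  {2,4,6} 6  {2,5,6} 3  {3,5,6} 1  {4,5,6} 3
  4 to go: {0,3,5,6} 1  {1,2,4,6} 12  {1,2,5,6} 6  {2,3,5,6} 4  {2,4,5,6} 12  {3,4,5,6} 4
  5 to go: {0,2,3,5,6} 5  {0,3,4,5,6} 5  {1,2,3,5,6} 10  {1,2,4,5,6} 30  {2,3,4,5,6} 20
  if 0:a drops first: 60 orders
  if 1:d drops first: 30 orders
  if 4:f drops first: 15 orders
heap linearizations: 105

105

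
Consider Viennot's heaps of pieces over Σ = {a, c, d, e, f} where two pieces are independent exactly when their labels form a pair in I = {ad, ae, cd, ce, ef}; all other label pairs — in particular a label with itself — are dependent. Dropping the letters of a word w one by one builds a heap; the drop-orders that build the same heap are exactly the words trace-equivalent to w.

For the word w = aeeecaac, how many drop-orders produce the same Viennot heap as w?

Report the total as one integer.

piece 0:a — minimal
piece 1:e — minimal
piece 2:e rests on {1:e}
piece 3:e rests on {2:e}
piece 4:c rests on {0:a}
piece 5:a rests on {4:c}
piece 6:a rests on {5:a}
piece 7:c rests on {6:a}
minimal pieces: {0:a, 1:e}
ways to finish when only these pieces remain (= sum over removing one remaining piece with nothing left below it):
  1 left: {3}→1  {7}→1
  2 left: {2,3}→1  {3,7}→2  {6,7}→1
  3 left: {1,2,3}→1  {2,3,7}→3  {3,6,7}→3  {5,6,7}→1
  4 left: {1,2,3,7}→4  {2,3,6,7}→6  {3,5,6,7}→4  {4,5,6,7}→1
  5 left: {0,4,5,6,7}→1  {1,2,3,6,7}→10  {2,3,5,6,7}→10  {3,4,5,6,7}→5
  6 left: {0,3,4,5,6,7}→6  {1,2,3,5,6,7}→20  {2,3,4,5,6,7}→15
  placing 0:a first → 35 extensions
  placing 1:e first → 21 extensions
total linear extensions = 56

56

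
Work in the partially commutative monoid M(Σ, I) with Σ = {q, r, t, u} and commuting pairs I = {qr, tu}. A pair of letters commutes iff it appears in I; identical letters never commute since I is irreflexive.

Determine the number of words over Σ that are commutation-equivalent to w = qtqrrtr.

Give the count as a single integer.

3

#0=q has no predecessor
#1=t depends on [0:q]
#2=q depends on [1:t]
#3=r depends on [1:t]
#4=r depends on [3:r]
#5=t depends on [2:q, 4:r]
#6=r depends on [5:t]
sources: [0:q]
N(rest) = Σ N(rest − s) over sources s of rest; N(one piece) = 1:
  size 1 → [6]=1
  size 2 → [5,6]=1
  size 3 → [2,5,6]=1  [4,5,6]=1
  size 4 → [2,4,5,6]=2  [3,4,5,6]=1
  size 5 → [2,3,4,5,6]=3
  first=0(q) contributes 3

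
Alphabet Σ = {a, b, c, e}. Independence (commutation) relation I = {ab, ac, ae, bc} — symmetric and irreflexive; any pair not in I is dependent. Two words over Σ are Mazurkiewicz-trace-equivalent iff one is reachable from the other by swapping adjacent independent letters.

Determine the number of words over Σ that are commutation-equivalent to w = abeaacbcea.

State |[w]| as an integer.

630

piece 0:a — minimal
piece 1:b — minimal
piece 2:e rests on {1:b}
piece 3:a rests on {0:a}
piece 4:a rests on {3:a}
piece 5:c rests on {2:e}
piece 6:b rests on {2:e}
piece 7:c rests on {5:c}
piece 8:e rests on {6:b, 7:c}
piece 9:a rests on {4:a}
minimal pieces: {0:a, 1:b}
ways to finish when only these pieces remain (= sum over removing one remaining piece with nothing left below it):
  1 left: {8}→1  {9}→1
  2 left: {4,9}→1  {6,8}→1  {7,8}→1  {8,9}→2
  3 left: {3,4,9}→1  {4,8,9}→3  {5,7,8}→1  {6,7,8}→2  {6,8,9}→3  {7,8,9}→3
  4 left: {0,3,4,9}→1  {3,4,8,9}→4  {4,6,8,9}→6  {4,7,8,9}→6  {5,6,7,8}→3  {5,7,8,9}→4  {6,7,8,9}→8
  5 left: {0,3,4,8,9}→5  {2,5,6,7,8}→3  {3,4,6,8,9}→10  {3,4,7,8,9}→10  {4,5,7,8,9}→10  {4,6,7,8,9}→20  {5,6,7,8,9}→15
  6 left: {0,3,4,6,8,9}→15  {0,3,4,7,8,9}→15  {1,2,5,6,7,8}→3  {2,5,6,7,8,9}→18  {3,4,5,7,8,9}→20  {3,4,6,7,8,9}→40  {4,5,6,7,8,9}→45
  7 left: {0,3,4,5,7,8,9}→35  {0,3,4,6,7,8,9}→70  {1,2,5,6,7,8,9}→21  {2,4,5,6,7,8,9}→63  {3,4,5,6,7,8,9}→105
  8 left: {0,3,4,5,6,7,8,9}→210  {1,2,4,5,6,7,8,9}→84  {2,3,4,5,6,7,8,9}→168
  placing 0:a first → 252 extensions
  placing 1:b first → 378 extensions
total linear extensions = 630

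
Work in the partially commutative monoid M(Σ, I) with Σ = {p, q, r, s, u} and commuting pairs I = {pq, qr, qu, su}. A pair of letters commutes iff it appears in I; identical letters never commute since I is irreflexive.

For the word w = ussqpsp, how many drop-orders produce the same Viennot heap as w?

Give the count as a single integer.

#0=u has no predecessor
#1=s has no predecessor
#2=s depends on [1:s]
#3=q depends on [2:s]
#4=p depends on [0:u, 2:s]
#5=s depends on [3:q, 4:p]
#6=p depends on [5:s]
sources: [0:u, 1:s]
N(rest) = Σ N(rest − s) over sources s of rest; N(one piece) = 1:
  size 1 → [6]=1
  size 2 → [5,6]=1
  size 3 → [3,5,6]=1  [4,5,6]=1
  size 4 → [0,4,5,6]=1  [3,4,5,6]=2
  size 5 → [0,3,4,5,6]=3  [2,3,4,5,6]=2
  first=0(u) contributes 2
  first=1(s) contributes 5
|[w]| = 7

7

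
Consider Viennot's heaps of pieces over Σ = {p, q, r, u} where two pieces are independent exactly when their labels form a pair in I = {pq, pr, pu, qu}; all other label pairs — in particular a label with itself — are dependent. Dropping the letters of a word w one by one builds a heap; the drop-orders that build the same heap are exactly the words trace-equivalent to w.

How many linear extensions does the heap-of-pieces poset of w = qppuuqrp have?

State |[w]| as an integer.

336

piece 0:q — minimal
piece 1:p — minimal
piece 2:p rests on {1:p}
piece 3:u — minimal
piece 4:u rests on {3:u}
piece 5:q rests on {0:q}
piece 6:r rests on {4:u, 5:q}
piece 7:p rests on {2:p}
minimal pieces: {0:q, 1:p, 3:u}
ways to finish when only these pieces remain (= sum over removing one remaining piece with nothing left below it):
  1 left: {6}→1  {7}→1
  2 left: {2,7}→1  {4,6}→1  {5,6}→1  {6,7}→2
  3 left: {0,5,6}→1  {1,2,7}→1  {2,6,7}→3  {3,4,6}→1  {4,5,6}→2  {4,6,7}→3  {5,6,7}→3
  4 left: {0,4,5,6}→3  {0,5,6,7}→4  {1,2,6,7}→4  {2,4,6,7}→6  {2,5,6,7}→6  {3,4,5,6}→3  {3,4,6,7}→4  {4,5,6,7}→8
  5 left: {0,2,5,6,7}→10  {0,3,4,5,6}→6  {0,4,5,6,7}→15  {1,2,4,6,7}→10  {1,2,5,6,7}→10  {2,3,4,6,7}→10  {2,4,5,6,7}→20  {3,4,5,6,7}→15
  6 left: {0,1,2,5,6,7}→20  {0,2,4,5,6,7}→45  {0,3,4,5,6,7}→36  {1,2,3,4,6,7}→20  {1,2,4,5,6,7}→40  {2,3,4,5,6,7}→45
  placing 0:q first → 105 extensions
  placing 1:p first → 126 extensions
  placing 3:u first → 105 extensions
total linear extensions = 336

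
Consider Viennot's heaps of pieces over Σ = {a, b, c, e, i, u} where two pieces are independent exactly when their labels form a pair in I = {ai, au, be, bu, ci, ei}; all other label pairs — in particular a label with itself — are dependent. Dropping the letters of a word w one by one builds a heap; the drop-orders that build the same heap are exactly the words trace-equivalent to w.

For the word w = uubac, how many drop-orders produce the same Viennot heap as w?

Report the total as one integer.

#0=u has no predecessor
#1=u depends on [0:u]
#2=b has no predecessor
#3=a depends on [2:b]
#4=c depends on [1:u, 3:a]
sources: [0:u, 2:b]
N(rest) = Σ N(rest − s) over sources s of rest; N(one piece) = 1:
  size 1 → [4]=1
  size 2 → [1,4]=1  [3,4]=1
  size 3 → [0,1,4]=1  [1,3,4]=2  [2,3,4]=1
  first=0(u) contributes 3
  first=2(b) contributes 3
|[w]| = 6

6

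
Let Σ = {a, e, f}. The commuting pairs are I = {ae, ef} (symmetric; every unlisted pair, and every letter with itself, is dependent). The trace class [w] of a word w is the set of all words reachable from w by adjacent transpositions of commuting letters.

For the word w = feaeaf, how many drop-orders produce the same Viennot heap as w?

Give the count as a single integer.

15

drop 0:f onto floor
drop 1:e onto floor
drop 2:a onto {0:f}
drop 3:e onto {1:e}
drop 4:a onto {2:a}
drop 5:f onto {4:a}
ground layer = {0:f, 1:e}
drop-orders for the pieces not yet dropped (sum over which currently-grounded one goes next):
  1 to go: {3} 1  {5} 1
  2 to go: {1,3} 1  {3,5} 2  {4,5} 1
  3 to go: {1,3,5} 3  {2,4,5} 1  {3,4,5} 3
  4 to go: {0,2,4,5} 1  {1,3,4,5} 6  {2,3,4,5} 4
  if 0:f drops first: 10 orders
  if 1:e drops first: 5 orders
heap linearizations: 15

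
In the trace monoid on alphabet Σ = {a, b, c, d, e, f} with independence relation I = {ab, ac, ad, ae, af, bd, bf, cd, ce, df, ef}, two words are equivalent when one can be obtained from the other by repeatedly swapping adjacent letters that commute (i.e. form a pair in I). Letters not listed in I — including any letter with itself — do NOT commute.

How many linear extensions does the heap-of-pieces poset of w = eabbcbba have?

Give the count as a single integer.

0(e) covers ∅
1(a) covers ∅
2(b) covers 0:e
3(b) covers 2:b
4(c) covers 3:b
5(b) covers 4:c
6(b) covers 5:b
7(a) covers 1:a
floor of heap: 0:e, 1:a
completions by unplaced set U, small U first (add the entries for U minus each lowest piece of U):
  |U|=1: {6}:1  {7}:1
  |U|=2: {1,7}:1  {5,6}:1  {6,7}:2
  |U|=3: {1,6,7}:3  {4,5,6}:1  {5,6,7}:3
  |U|=4: {1,5,6,7}:6  {3,4,5,6}:1  {4,5,6,7}:4
  |U|=5: {1,4,5,6,7}:10  {2,3,4,5,6}:1  {3,4,5,6,7}:5
  |U|=6: {0,2,3,4,5,6}:1  {1,3,4,5,6,7}:15  {2,3,4,5,6,7}:6
  start at 0(e): 21
  start at 1(a): 7
sum over floor = 28

28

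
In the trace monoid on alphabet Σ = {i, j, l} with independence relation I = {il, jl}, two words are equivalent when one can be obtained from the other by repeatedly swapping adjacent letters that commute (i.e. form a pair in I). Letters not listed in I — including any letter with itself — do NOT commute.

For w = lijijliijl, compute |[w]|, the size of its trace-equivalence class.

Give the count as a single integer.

120

piece 0:l — minimal
piece 1:i — minimal
piece 2:j rests on {1:i}
piece 3:i rests on {2:j}
piece 4:j rests on {3:i}
piece 5:l rests on {0:l}
piece 6:i rests on {4:j}
piece 7:i rests on {6:i}
piece 8:j rests on {7:i}
piece 9:l rests on {5:l}
minimal pieces: {0:l, 1:i}
ways to finish when only these pieces remain (= sum over removing one remaining piece with nothing left below it):
  1 left: {8}→1  {9}→1
  2 left: {5,9}→1  {7,8}→1  {8,9}→2
  3 left: {0,5,9}→1  {5,8,9}→3  {6,7,8}→1  {7,8,9}→3
  4 left: {0,5,8,9}→4  {4,6,7,8}→1  {5,7,8,9}→6  {6,7,8,9}→4
  5 left: {0,5,7,8,9}→10  {3,4,6,7,8}→1  {4,6,7,8,9}→5  {5,6,7,8,9}→10
  6 left: {0,5,6,7,8,9}→20  {2,3,4,6,7,8}→1  {3,4,6,7,8,9}→6  {4,5,6,7,8,9}→15
  7 left: {0,4,5,6,7,8,9}→35  {1,2,3,4,6,7,8}→1  {2,3,4,6,7,8,9}→7  {3,4,5,6,7,8,9}→21
  8 left: {0,3,4,5,6,7,8,9}→56  {1,2,3,4,6,7,8,9}→8  {2,3,4,5,6,7,8,9}→28
  placing 0:l first → 36 extensions
  placing 1:i first → 84 extensions
total linear extensions = 120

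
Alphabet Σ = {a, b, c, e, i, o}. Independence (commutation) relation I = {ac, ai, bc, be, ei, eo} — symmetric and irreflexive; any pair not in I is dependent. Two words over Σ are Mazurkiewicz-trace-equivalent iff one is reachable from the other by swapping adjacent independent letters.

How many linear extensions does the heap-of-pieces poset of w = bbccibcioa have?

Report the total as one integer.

12

#0=b has no predecessor
#1=b depends on [0:b]
#2=c has no predecessor
#3=c depends on [2:c]
#4=i depends on [1:b, 3:c]
#5=b depends on [4:i]
#6=c depends on [4:i]
#7=i depends on [5:b, 6:c]
#8=o depends on [7:i]
#9=a depends on [8:o]
sources: [0:b, 2:c]
N(rest) = Σ N(rest − s) over sources s of rest; N(one piece) = 1:
  size 1 → [9]=1
  size 2 → [8,9]=1
  size 3 → [7,8,9]=1
  size 4 → [5,7,8,9]=1  [6,7,8,9]=1
  size 5 → [5,6,7,8,9]=2
  size 6 → [4,5,6,7,8,9]=2
  size 7 → [1,4,5,6,7,8,9]=2  [3,4,5,6,7,8,9]=2
  size 8 → [0,1,4,5,6,7,8,9]=2  [1,3,4,5,6,7,8,9]=4  [2,3,4,5,6,7,8,9]=2
  first=0(b) contributes 6
  first=2(c) contributes 6
|[w]| = 12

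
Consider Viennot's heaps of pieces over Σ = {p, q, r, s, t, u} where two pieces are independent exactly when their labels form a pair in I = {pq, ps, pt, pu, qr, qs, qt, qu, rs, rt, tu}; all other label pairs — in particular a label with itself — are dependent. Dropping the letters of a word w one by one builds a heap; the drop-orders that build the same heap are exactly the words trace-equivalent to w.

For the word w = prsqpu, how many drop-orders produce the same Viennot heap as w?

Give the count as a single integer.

42

drop 0:p onto floor
drop 1:r onto {0:p}
drop 2:s onto floor
drop 3:q onto floor
drop 4:p onto {1:r}
drop 5:u onto {1:r, 2:s}
ground layer = {0:p, 2:s, 3:q}
drop-orders for the pieces not yet dropped (sum over which currently-grounded one goes next):
  1 to go: {3} 1  {4} 1  {5} 1
  2 to go: {2,5} 1  {3,4} 2  {3,5} 2  {4,5} 2
  3 to go: {1,4,5} 2  {2,3,5} 3  {2,4,5} 3  {3,4,5} 6
  4 to go: {0,1,4,5} 2  {1,2,4,5} 5  {1,3,4,5} 8  {2,3,4,5} 12
  if 0:p drops first: 25 orders
  if 2:s drops first: 10 orders
  if 3:q drops first: 7 orders
heap linearizations: 42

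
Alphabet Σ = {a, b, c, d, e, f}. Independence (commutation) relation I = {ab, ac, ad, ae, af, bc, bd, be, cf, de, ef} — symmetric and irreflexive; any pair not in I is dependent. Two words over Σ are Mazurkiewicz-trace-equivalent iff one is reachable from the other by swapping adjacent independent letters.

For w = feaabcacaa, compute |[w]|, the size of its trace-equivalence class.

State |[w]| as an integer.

2520

#0=f has no predecessor
#1=e has no predecessor
#2=a has no predecessor
#3=a depends on [2:a]
#4=b depends on [0:f]
#5=c depends on [1:e]
#6=a depends on [3:a]
#7=c depends on [5:c]
#8=a depends on [6:a]
#9=a depends on [8:a]
sources: [0:f, 1:e, 2:a]
N(rest) = Σ N(rest − s) over sources s of rest; N(one piece) = 1:
  size 1 → [4]=1  [7]=1  [9]=1
  size 2 → [0,4]=1  [4,7]=2  [4,9]=2  [5,7]=1  [7,9]=2  [8,9]=1
  size 3 → [0,4,7]=3  [0,4,9]=3  [1,5,7]=1  [4,5,7]=3  [4,7,9]=6  [4,8,9]=3  [5,7,9]=3  [6,8,9]=1  [7,8,9]=3
  size 4 → [0,4,5,7]=6  [0,4,7,9]=12  [0,4,8,9]=6  [1,4,5,7]=4  [1,5,7,9]=4  [3,6,8,9]=1  [4,5,7,9]=12  [4,6,8,9]=4  [4,7,8,9]=12  [5,7,8,9]=6  [6,7,8,9]=4
  size 5 → [0,1,4,5,7]=10  [0,4,5,7,9]=30  [0,4,6,8,9]=10  [0,4,7,8,9]=30  [1,4,5,7,9]=20  [1,5,7,8,9]=10  [2,3,6,8,9]=1  [3,4,6,8,9]=5  [3,6,7,8,9]=5  [4,5,7,8,9]=30  [4,6,7,8,9]=20  [5,6,7,8,9]=10
  size 6 → [0,1,4,5,7,9]=60  [0,3,4,6,8,9]=15  [0,4,5,7,8,9]=90  [0,4,6,7,8,9]=60  [1,4,5,7,8,9]=60  [1,5,6,7,8,9]=20  [2,3,4,6,8,9]=6  [2,3,6,7,8,9]=6  [3,4,6,7,8,9]=30  [3,5,6,7,8,9]=15  [4,5,6,7,8,9]=60
  size 7 → [0,1,4,5,7,8,9]=210  [0,2,3,4,6,8,9]=21  [0,3,4,6,7,8,9]=105  [0,4,5,6,7,8,9]=210  [1,3,5,6,7,8,9]=35  [1,4,5,6,7,8,9]=140  [2,3,4,6,7,8,9]=42  [2,3,5,6,7,8,9]=21  [3,4,5,6,7,8,9]=105
  size 8 → [0,1,4,5,6,7,8,9]=560  [0,2,3,4,6,7,8,9]=168  [0,3,4,5,6,7,8,9]=420  [1,2,3,5,6,7,8,9]=56  [1,3,4,5,6,7,8,9]=280  [2,3,4,5,6,7,8,9]=168
  first=0(f) contributes 504
  first=1(e) contributes 756
  first=2(a) contributes 1260
|[w]| = 2520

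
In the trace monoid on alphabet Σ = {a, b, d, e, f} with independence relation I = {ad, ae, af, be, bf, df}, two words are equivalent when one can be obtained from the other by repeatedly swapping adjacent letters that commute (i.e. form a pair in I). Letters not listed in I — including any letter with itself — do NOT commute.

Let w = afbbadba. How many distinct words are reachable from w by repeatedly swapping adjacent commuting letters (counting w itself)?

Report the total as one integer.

#0=a has no predecessor
#1=f has no predecessor
#2=b depends on [0:a]
#3=b depends on [2:b]
#4=a depends on [3:b]
#5=d depends on [3:b]
#6=b depends on [4:a, 5:d]
#7=a depends on [6:b]
sources: [0:a, 1:f]
N(rest) = Σ N(rest − s) over sources s of rest; N(one piece) = 1:
  size 1 → [1]=1  [7]=1
  size 2 → [1,7]=2  [6,7]=1
  size 3 → [1,6,7]=3  [4,6,7]=1  [5,6,7]=1
  size 4 → [1,4,6,7]=4  [1,5,6,7]=4  [4,5,6,7]=2
  size 5 → [1,4,5,6,7]=10  [3,4,5,6,7]=2
  size 6 → [1,3,4,5,6,7]=12  [2,3,4,5,6,7]=2
  first=0(a) contributes 14
  first=1(f) contributes 2
|[w]| = 16

16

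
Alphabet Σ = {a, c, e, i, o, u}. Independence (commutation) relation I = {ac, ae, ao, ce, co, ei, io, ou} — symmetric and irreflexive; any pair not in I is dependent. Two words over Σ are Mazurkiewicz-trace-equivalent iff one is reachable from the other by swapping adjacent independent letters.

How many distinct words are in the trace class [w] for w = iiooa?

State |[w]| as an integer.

0(i) covers ∅
1(i) covers 0:i
2(o) covers ∅
3(o) covers 2:o
4(a) covers 1:i
floor of heap: 0:i, 2:o
completions by unplaced set U, small U first (add the entries for U minus each lowest piece of U):
  |U|=1: {3}:1  {4}:1
  |U|=2: {1,4}:1  {2,3}:1  {3,4}:2
  |U|=3: {0,1,4}:1  {1,3,4}:3  {2,3,4}:3
  start at 0(i): 6
  start at 2(o): 4
sum over floor = 10

10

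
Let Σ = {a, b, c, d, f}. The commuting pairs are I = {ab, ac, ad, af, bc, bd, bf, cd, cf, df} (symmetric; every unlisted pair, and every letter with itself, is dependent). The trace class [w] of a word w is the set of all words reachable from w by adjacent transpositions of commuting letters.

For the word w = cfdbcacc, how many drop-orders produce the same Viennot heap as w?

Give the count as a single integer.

#0=c has no predecessor
#1=f has no predecessor
#2=d has no predecessor
#3=b has no predecessor
#4=c depends on [0:c]
#5=a has no predecessor
#6=c depends on [4:c]
#7=c depends on [6:c]
sources: [0:c, 1:f, 2:d, 3:b, 5:a]
N(rest) = Σ N(rest − s) over sources s of rest; N(one piece) = 1:
  size 1 → [1]=1  [2]=1  [3]=1  [5]=1  [7]=1
  size 2 → [1,2]=2  [1,3]=2  [1,5]=2  [1,7]=2  [2,3]=2  [2,5]=2  [2,7]=2  [3,5]=2  [3,7]=2  [5,7]=2  [6,7]=1
  size 3 → [1,2,3]=6  [1,2,5]=6  [1,2,7]=6  [1,3,5]=6  [1,3,7]=6  [1,5,7]=6  [1,6,7]=3  [2,3,5]=6  [2,3,7]=6  [2,5,7]=6  [2,6,7]=3  [3,5,7]=6  [3,6,7]=3  [4,6,7]=1  [5,6,7]=3
  size 4 → [0,4,6,7]=1  [1,2,3,5]=24  [1,2,3,7]=24  [1,2,5,7]=24  [1,2,6,7]=12  [1,3,5,7]=24  [1,3,6,7]=12  [1,4,6,7]=4  [1,5,6,7]=12  [2,3,5,7]=24  [2,3,6,7]=12  [2,4,6,7]=4  [2,5,6,7]=12  [3,4,6,7]=4  [3,5,6,7]=12  [4,5,6,7]=4
  size 5 → [0,1,4,6,7]=5  [0,2,4,6,7]=5  [0,3,4,6,7]=5  [0,4,5,6,7]=5  [1,2,3,5,7]=120  [1,2,3,6,7]=60  [1,2,4,6,7]=20  [1,2,5,6,7]=60  [1,3,4,6,7]=20  [1,3,5,6,7]=60  [1,4,5,6,7]=20  [2,3,4,6,7]=20  [2,3,5,6,7]=60  [2,4,5,6,7]=20  [3,4,5,6,7]=20
  size 6 → [0,1,2,4,6,7]=30  [0,1,3,4,6,7]=30  [0,1,4,5,6,7]=30  [0,2,3,4,6,7]=30  [0,2,4,5,6,7]=30  [0,3,4,5,6,7]=30  [1,2,3,4,6,7]=120  [1,2,3,5,6,7]=360  [1,2,4,5,6,7]=120  [1,3,4,5,6,7]=120  [2,3,4,5,6,7]=120
  first=0(c) contributes 840
  first=1(f) contributes 210
  first=2(d) contributes 210
  first=3(b) contributes 210
  first=5(a) contributes 210
|[w]| = 1680

1680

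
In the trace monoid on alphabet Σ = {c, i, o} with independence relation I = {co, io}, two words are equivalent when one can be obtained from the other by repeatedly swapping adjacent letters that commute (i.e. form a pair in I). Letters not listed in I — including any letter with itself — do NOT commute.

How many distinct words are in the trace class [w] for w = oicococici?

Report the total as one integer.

120

piece 0:o — minimal
piece 1:i — minimal
piece 2:c rests on {1:i}
piece 3:o rests on {0:o}
piece 4:c rests on {2:c}
piece 5:o rests on {3:o}
piece 6:c rests on {4:c}
piece 7:i rests on {6:c}
piece 8:c rests on {7:i}
piece 9:i rests on {8:c}
minimal pieces: {0:o, 1:i}
ways to finish when only these pieces remain (= sum over removing one remaining piece with nothing left below it):
  1 left: {5}→1  {9}→1
  2 left: {3,5}→1  {5,9}→2  {8,9}→1
  3 left: {0,3,5}→1  {3,5,9}→3  {5,8,9}→3  {7,8,9}→1
  4 left: {0,3,5,9}→4  {3,5,8,9}→6  {5,7,8,9}→4  {6,7,8,9}→1
  5 left: {0,3,5,8,9}→10  {3,5,7,8,9}→10  {4,6,7,8,9}→1  {5,6,7,8,9}→5
  6 left: {0,3,5,7,8,9}→20  {2,4,6,7,8,9}→1  {3,5,6,7,8,9}→15  {4,5,6,7,8,9}→6
  7 left: {0,3,5,6,7,8,9}→35  {1,2,4,6,7,8,9}→1  {2,4,5,6,7,8,9}→7  {3,4,5,6,7,8,9}→21
  8 left: {0,3,4,5,6,7,8,9}→56  {1,2,4,5,6,7,8,9}→8  {2,3,4,5,6,7,8,9}→28
  placing 0:o first → 36 extensions
  placing 1:i first → 84 extensions
total linear extensions = 120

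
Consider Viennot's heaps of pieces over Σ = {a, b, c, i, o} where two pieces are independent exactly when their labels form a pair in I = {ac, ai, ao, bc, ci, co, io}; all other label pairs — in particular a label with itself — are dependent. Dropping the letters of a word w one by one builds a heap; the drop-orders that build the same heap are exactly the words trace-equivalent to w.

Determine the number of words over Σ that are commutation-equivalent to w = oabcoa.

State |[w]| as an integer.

drop 0:o onto floor
drop 1:a onto floor
drop 2:b onto {0:o, 1:a}
drop 3:c onto floor
drop 4:o onto {2:b}
drop 5:a onto {2:b}
ground layer = {0:o, 1:a, 3:c}
drop-orders for the pieces not yet dropped (sum over which currently-grounded one goes next):
  1 to go: {3} 1  {4} 1  {5} 1
  2 to go: {3,4} 2  {3,5} 2  {4,5} 2
  3 to go: {2,4,5} 2  {3,4,5} 6
  4 to go: {0,2,4,5} 2  {1,2,4,5} 2  {2,3,4,5} 8
  if 0:o drops first: 10 orders
  if 1:a drops first: 10 orders
  if 3:c drops first: 4 orders
heap linearizations: 24

24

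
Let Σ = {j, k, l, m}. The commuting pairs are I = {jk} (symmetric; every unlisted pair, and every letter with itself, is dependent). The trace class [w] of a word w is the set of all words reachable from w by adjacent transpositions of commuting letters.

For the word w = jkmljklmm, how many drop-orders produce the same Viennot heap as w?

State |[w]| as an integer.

drop 0:j onto floor
drop 1:k onto floor
drop 2:m onto {0:j, 1:k}
drop 3:l onto {2:m}
drop 4:j onto {3:l}
drop 5:k onto {3:l}
drop 6:l onto {4:j, 5:k}
drop 7:m onto {6:l}
drop 8:m onto {7:m}
ground layer = {0:j, 1:k}
drop-orders for the pieces not yet dropped (sum over which currently-grounded one goes next):
  1 to go: {8} 1
  2 to go: {7,8} 1
  3 to go: {6,7,8} 1
  4 to go: {4,6,7,8} 1  {5,6,7,8} 1
  5 to go: {4,5,6,7,8} 2
  6 to go: {3,4,5,6,7,8} 2
  7 to go: {2,3,4,5,6,7,8} 2
  if 0:j drops first: 2 orders
  if 1:k drops first: 2 orders
heap linearizations: 4

4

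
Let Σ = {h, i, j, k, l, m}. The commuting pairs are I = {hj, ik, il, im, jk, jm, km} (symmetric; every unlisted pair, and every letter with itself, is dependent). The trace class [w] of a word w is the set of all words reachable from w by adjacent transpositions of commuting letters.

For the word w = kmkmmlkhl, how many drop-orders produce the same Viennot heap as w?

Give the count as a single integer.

10

piece 0:k — minimal
piece 1:m — minimal
piece 2:k rests on {0:k}
piece 3:m rests on {1:m}
piece 4:m rests on {3:m}
piece 5:l rests on {2:k, 4:m}
piece 6:k rests on {5:l}
piece 7:h rests on {6:k}
piece 8:l rests on {7:h}
minimal pieces: {0:k, 1:m}
ways to finish when only these pieces remain (= sum over removing one remaining piece with nothing left below it):
  1 left: {8}→1
  2 left: {7,8}→1
  3 left: {6,7,8}→1
  4 left: {5,6,7,8}→1
  5 left: {2,5,6,7,8}→1  {4,5,6,7,8}→1
  6 left: {0,2,5,6,7,8}→1  {2,4,5,6,7,8}→2  {3,4,5,6,7,8}→1
  7 left: {0,2,4,5,6,7,8}→3  {1,3,4,5,6,7,8}→1  {2,3,4,5,6,7,8}→3
  placing 0:k first → 4 extensions
  placing 1:m first → 6 extensions
total linear extensions = 10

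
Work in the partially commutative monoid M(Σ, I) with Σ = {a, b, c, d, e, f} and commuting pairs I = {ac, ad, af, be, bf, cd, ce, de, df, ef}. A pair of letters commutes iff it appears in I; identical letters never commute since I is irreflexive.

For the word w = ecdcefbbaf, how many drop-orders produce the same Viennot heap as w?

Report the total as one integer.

#0=e has no predecessor
#1=c has no predecessor
#2=d has no predecessor
#3=c depends on [1:c]
#4=e depends on [0:e]
#5=f depends on [3:c]
#6=b depends on [2:d, 3:c]
#7=b depends on [6:b]
#8=a depends on [4:e, 7:b]
#9=f depends on [5:f]
sources: [0:e, 1:c, 2:d]
N(rest) = Σ N(rest − s) over sources s of rest; N(one piece) = 1:
  size 1 → [8]=1  [9]=1
  size 2 → [4,8]=1  [5,9]=1  [7,8]=1  [8,9]=2
  size 3 → [0,4,8]=1  [4,7,8]=2  [4,8,9]=3  [5,8,9]=3  [6,7,8]=1  [7,8,9]=3
  size 4 → [0,4,7,8]=3  [0,4,8,9]=4  [2,6,7,8]=1  [4,5,8,9]=6  [4,6,7,8]=3  [4,7,8,9]=8  [5,7,8,9]=6  [6,7,8,9]=4
  size 5 → [0,4,5,8,9]=10  [0,4,6,7,8]=6  [0,4,7,8,9]=15  [2,4,6,7,8]=4  [2,6,7,8,9]=5  [4,5,7,8,9]=20  [4,6,7,8,9]=15  [5,6,7,8,9]=10
  size 6 → [0,2,4,6,7,8]=10  [0,4,5,7,8,9]=45  [0,4,6,7,8,9]=36  [2,4,6,7,8,9]=24  [2,5,6,7,8,9]=15  [3,5,6,7,8,9]=10  [4,5,6,7,8,9]=45
  size 7 → [0,2,4,6,7,8,9]=70  [0,4,5,6,7,8,9]=126  [1,3,5,6,7,8,9]=10  [2,3,5,6,7,8,9]=25  [2,4,5,6,7,8,9]=84  [3,4,5,6,7,8,9]=55
  size 8 → [0,2,4,5,6,7,8,9]=280  [0,3,4,5,6,7,8,9]=181  [1,2,3,5,6,7,8,9]=35  [1,3,4,5,6,7,8,9]=65  [2,3,4,5,6,7,8,9]=164
  first=0(e) contributes 264
  first=1(c) contributes 625
  first=2(d) contributes 246
|[w]| = 1135

1135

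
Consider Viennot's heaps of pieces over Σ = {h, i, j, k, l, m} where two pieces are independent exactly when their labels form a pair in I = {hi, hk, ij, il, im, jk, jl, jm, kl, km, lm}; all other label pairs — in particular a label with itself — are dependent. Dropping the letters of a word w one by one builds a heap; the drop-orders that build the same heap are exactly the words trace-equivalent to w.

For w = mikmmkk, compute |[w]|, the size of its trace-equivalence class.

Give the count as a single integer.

0(m) covers ∅
1(i) covers ∅
2(k) covers 1:i
3(m) covers 0:m
4(m) covers 3:m
5(k) covers 2:k
6(k) covers 5:k
floor of heap: 0:m, 1:i
completions by unplaced set U, small U first (add the entries for U minus each lowest piece of U):
  |U|=1: {4}:1  {6}:1
  |U|=2: {3,4}:1  {4,6}:2  {5,6}:1
  |U|=3: {0,3,4}:1  {2,5,6}:1  {3,4,6}:3  {4,5,6}:3
  |U|=4: {0,3,4,6}:4  {1,2,5,6}:1  {2,4,5,6}:4  {3,4,5,6}:6
  |U|=5: {0,3,4,5,6}:10  {1,2,4,5,6}:5  {2,3,4,5,6}:10
  start at 0(m): 15
  start at 1(i): 20
sum over floor = 35

35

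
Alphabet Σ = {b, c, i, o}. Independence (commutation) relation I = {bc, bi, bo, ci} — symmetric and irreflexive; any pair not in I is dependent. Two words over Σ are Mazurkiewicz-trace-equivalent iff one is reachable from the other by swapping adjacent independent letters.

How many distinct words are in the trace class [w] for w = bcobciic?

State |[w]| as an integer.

168

0(b) covers ∅
1(c) covers ∅
2(o) covers 1:c
3(b) covers 0:b
4(c) covers 2:o
5(i) covers 2:o
6(i) covers 5:i
7(c) covers 4:c
floor of heap: 0:b, 1:c
completions by unplaced set U, small U first (add the entries for U minus each lowest piece of U):
  |U|=1: {3}:1  {6}:1  {7}:1
  |U|=2: {0,3}:1  {3,6}:2  {3,7}:2  {4,7}:1  {5,6}:1  {6,7}:2
  |U|=3: {0,3,6}:3  {0,3,7}:3  {3,4,7}:3  {3,5,6}:3  {3,6,7}:6  {4,6,7}:3  {5,6,7}:3
  |U|=4: {0,3,4,7}:6  {0,3,5,6}:6  {0,3,6,7}:12  {3,4,6,7}:12  {3,5,6,7}:12  {4,5,6,7}:6
  |U|=5: {0,3,4,6,7}:30  {0,3,5,6,7}:30  {2,4,5,6,7}:6  {3,4,5,6,7}:30
  |U|=6: {0,3,4,5,6,7}:90  {1,2,4,5,6,7}:6  {2,3,4,5,6,7}:36
  start at 0(b): 42
  start at 1(c): 126
sum over floor = 168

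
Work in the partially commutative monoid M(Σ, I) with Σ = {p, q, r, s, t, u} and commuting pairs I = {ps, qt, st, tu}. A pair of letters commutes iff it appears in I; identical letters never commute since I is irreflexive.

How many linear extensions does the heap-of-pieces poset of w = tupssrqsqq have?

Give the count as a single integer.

piece 0:t — minimal
piece 1:u — minimal
piece 2:p rests on {0:t, 1:u}
piece 3:s rests on {1:u}
piece 4:s rests on {3:s}
piece 5:r rests on {2:p, 4:s}
piece 6:q rests on {5:r}
piece 7:s rests on {6:q}
piece 8:q rests on {7:s}
piece 9:q rests on {8:q}
minimal pieces: {0:t, 1:u}
ways to finish when only these pieces remain (= sum over removing one remaining piece with nothing left below it):
  1 left: {9}→1
  2 left: {8,9}→1
  3 left: {7,8,9}→1
  4 left: {6,7,8,9}→1
  5 left: {5,6,7,8,9}→1
  6 left: {2,5,6,7,8,9}→1  {4,5,6,7,8,9}→1
  7 left: {0,2,5,6,7,8,9}→1  {2,4,5,6,7,8,9}→2  {3,4,5,6,7,8,9}→1
  8 left: {0,2,4,5,6,7,8,9}→3  {2,3,4,5,6,7,8,9}→3
  placing 0:t first → 3 extensions
  placing 1:u first → 6 extensions
total linear extensions = 9

9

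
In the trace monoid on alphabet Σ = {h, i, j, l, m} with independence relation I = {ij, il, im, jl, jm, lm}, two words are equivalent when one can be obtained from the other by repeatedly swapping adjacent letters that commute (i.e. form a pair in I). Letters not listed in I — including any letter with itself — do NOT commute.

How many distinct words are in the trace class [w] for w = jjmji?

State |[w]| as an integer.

20

0(j) covers ∅
1(j) covers 0:j
2(m) covers ∅
3(j) covers 1:j
4(i) covers ∅
floor of heap: 0:j, 2:m, 4:i
completions by unplaced set U, small U first (add the entries for U minus each lowest piece of U):
  |U|=1: {2}:1  {3}:1  {4}:1
  |U|=2: {1,3}:1  {2,3}:2  {2,4}:2  {3,4}:2
  |U|=3: {0,1,3}:1  {1,2,3}:3  {1,3,4}:3  {2,3,4}:6
  start at 0(j): 12
  start at 2(m): 4
  start at 4(i): 4
sum over floor = 20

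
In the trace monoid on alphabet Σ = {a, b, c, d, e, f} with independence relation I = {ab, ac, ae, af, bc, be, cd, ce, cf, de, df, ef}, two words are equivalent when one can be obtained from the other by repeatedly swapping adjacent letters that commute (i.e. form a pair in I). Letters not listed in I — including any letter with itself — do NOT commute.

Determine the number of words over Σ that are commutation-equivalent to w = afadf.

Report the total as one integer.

#0=a has no predecessor
#1=f has no predecessor
#2=a depends on [0:a]
#3=d depends on [2:a]
#4=f depends on [1:f]
sources: [0:a, 1:f]
N(rest) = Σ N(rest − s) over sources s of rest; N(one piece) = 1:
  size 1 → [3]=1  [4]=1
  size 2 → [1,4]=1  [2,3]=1  [3,4]=2
  size 3 → [0,2,3]=1  [1,3,4]=3  [2,3,4]=3
  first=0(a) contributes 6
  first=1(f) contributes 4
|[w]| = 10

10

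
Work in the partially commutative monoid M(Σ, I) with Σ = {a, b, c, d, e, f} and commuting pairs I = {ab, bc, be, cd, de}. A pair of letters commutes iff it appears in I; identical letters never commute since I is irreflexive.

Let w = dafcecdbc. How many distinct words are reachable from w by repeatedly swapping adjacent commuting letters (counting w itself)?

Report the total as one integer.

drop 0:d onto floor
drop 1:a onto {0:d}
drop 2:f onto {1:a}
drop 3:c onto {2:f}
drop 4:e onto {3:c}
drop 5:c onto {4:e}
drop 6:d onto {2:f}
drop 7:b onto {6:d}
drop 8:c onto {5:c}
ground layer = {0:d}
drop-orders for the pieces not yet dropped (sum over which currently-grounded one goes next):
  1 to go: {7} 1  {8} 1
  2 to go: {5,8} 1  {6,7} 1  {7,8} 2
  3 to go: {4,5,8} 1  {5,7,8} 3  {6,7,8} 3
  4 to go: {3,4,5,8} 1  {4,5,7,8} 4  {5,6,7,8} 6
  5 to go: {3,4,5,7,8} 5  {4,5,6,7,8} 10
  6 to go: {3,4,5,6,7,8} 15
  7 to go: {2,3,4,5,6,7,8} 15
  if 0:d drops first: 15 orders

15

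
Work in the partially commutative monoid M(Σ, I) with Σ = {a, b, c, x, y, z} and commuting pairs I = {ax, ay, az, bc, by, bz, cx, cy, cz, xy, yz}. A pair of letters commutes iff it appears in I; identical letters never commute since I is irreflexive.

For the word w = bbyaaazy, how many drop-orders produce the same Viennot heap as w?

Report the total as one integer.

drop 0:b onto floor
drop 1:b onto {0:b}
drop 2:y onto floor
drop 3:a onto {1:b}
drop 4:a onto {3:a}
drop 5:a onto {4:a}
drop 6:z onto floor
drop 7:y onto {2:y}
ground layer = {0:b, 2:y, 6:z}
drop-orders for the pieces not yet dropped (sum over which currently-grounded one goes next):
  1 to go: {5} 1  {6} 1  {7} 1
  2 to go: {2,7} 1  {4,5} 1  {5,6} 2  {5,7} 2  {6,7} 2
  3 to go: {2,5,7} 3  {2,6,7} 3  {3,4,5} 1  {4,5,6} 3  {4,5,7} 3  {5,6,7} 6
  4 to go: {1,3,4,5} 1  {2,4,5,7} 6  {2,5,6,7} 12  {3,4,5,6} 4  {3,4,5,7} 4  {4,5,6,7} 12
  5 to go: {0,1,3,4,5} 1  {1,3,4,5,6} 5  {1,3,4,5,7} 5  {2,3,4,5,7} 10  {2,4,5,6,7} 30  {3,4,5,6,7} 20
  6 to go: {0,1,3,4,5,6} 6  {0,1,3,4,5,7} 6  {1,2,3,4,5,7} 15  {1,3,4,5,6,7} 30  {2,3,4,5,6,7} 60
  if 0:b drops first: 105 orders
  if 2:y drops first: 42 orders
  if 6:z drops first: 21 orders
heap linearizations: 168

168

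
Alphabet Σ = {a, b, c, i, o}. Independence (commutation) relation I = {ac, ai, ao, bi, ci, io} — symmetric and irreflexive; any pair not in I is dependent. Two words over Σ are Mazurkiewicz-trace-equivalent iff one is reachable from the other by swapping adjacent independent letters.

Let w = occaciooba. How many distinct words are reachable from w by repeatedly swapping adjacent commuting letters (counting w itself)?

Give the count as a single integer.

70

0(o) covers ∅
1(c) covers 0:o
2(c) covers 1:c
3(a) covers ∅
4(c) covers 2:c
5(i) covers ∅
6(o) covers 4:c
7(o) covers 6:o
8(b) covers 3:a, 7:o
9(a) covers 8:b
floor of heap: 0:o, 3:a, 5:i
completions by unplaced set U, small U first (add the entries for U minus each lowest piece of U):
  |U|=1: {5}:1  {9}:1
  |U|=2: {5,9}:2  {8,9}:1
  |U|=3: {3,8,9}:1  {5,8,9}:3  {7,8,9}:1
  |U|=4: {3,5,8,9}:4  {3,7,8,9}:2  {5,7,8,9}:4  {6,7,8,9}:1
  |U|=5: {3,5,7,8,9}:10  {3,6,7,8,9}:3  {4,6,7,8,9}:1  {5,6,7,8,9}:5
  |U|=6: {2,4,6,7,8,9}:1  {3,4,6,7,8,9}:4  {3,5,6,7,8,9}:18  {4,5,6,7,8,9}:6
  |U|=7: {1,2,4,6,7,8,9}:1  {2,3,4,6,7,8,9}:5  {2,4,5,6,7,8,9}:7  {3,4,5,6,7,8,9}:28
  |U|=8: {0,1,2,4,6,7,8,9}:1  {1,2,3,4,6,7,8,9}:6  {1,2,4,5,6,7,8,9}:8  {2,3,4,5,6,7,8,9}:40
  start at 0(o): 54
  start at 3(a): 9
  start at 5(i): 7
sum over floor = 70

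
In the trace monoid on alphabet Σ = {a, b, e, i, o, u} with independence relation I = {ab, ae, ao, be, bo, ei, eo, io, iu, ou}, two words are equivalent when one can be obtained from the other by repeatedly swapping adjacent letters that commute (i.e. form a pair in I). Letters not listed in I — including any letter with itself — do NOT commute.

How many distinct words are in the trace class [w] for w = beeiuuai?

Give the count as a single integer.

#0=b has no predecessor
#1=e has no predecessor
#2=e depends on [1:e]
#3=i depends on [0:b]
#4=u depends on [0:b, 2:e]
#5=u depends on [4:u]
#6=a depends on [3:i, 5:u]
#7=i depends on [6:a]
sources: [0:b, 1:e]
N(rest) = Σ N(rest − s) over sources s of rest; N(one piece) = 1:
  size 1 → [7]=1
  size 2 → [6,7]=1
  size 3 → [3,6,7]=1  [5,6,7]=1
  size 4 → [3,5,6,7]=2  [4,5,6,7]=1
  size 5 → [2,4,5,6,7]=1  [3,4,5,6,7]=3
  size 6 → [0,3,4,5,6,7]=3  [1,2,4,5,6,7]=1  [2,3,4,5,6,7]=4
  first=0(b) contributes 5
  first=1(e) contributes 7
|[w]| = 12

12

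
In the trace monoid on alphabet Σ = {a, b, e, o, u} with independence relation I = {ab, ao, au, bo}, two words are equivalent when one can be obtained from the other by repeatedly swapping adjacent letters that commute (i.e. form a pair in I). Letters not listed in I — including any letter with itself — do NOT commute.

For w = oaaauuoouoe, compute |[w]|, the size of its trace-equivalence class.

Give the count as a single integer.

120

piece 0:o — minimal
piece 1:a — minimal
piece 2:a rests on {1:a}
piece 3:a rests on {2:a}
piece 4:u rests on {0:o}
piece 5:u rests on {4:u}
piece 6:o rests on {5:u}
piece 7:o rests on {6:o}
piece 8:u rests on {7:o}
piece 9:o rests on {8:u}
piece 10:e rests on {3:a, 9:o}
minimal pieces: {0:o, 1:a}
ways to finish when only these pieces remain (= sum over removing one remaining piece with nothing left below it):
  1 left: {10}→1
  2 left: {3,10}→1  {9,10}→1
  3 left: {2,3,10}→1  {3,9,10}→2  {8,9,10}→1
  4 left: {1,2,3,10}→1  {2,3,9,10}→3  {3,8,9,10}→3  {7,8,9,10}→1
  5 left: {1,2,3,9,10}→4  {2,3,8,9,10}→6  {3,7,8,9,10}→4  {6,7,8,9,10}→1
  6 left: {1,2,3,8,9,10}→10  {2,3,7,8,9,10}→10  {3,6,7,8,9,10}→5  {5,6,7,8,9,10}→1
  7 left: {1,2,3,7,8,9,10}→20  {2,3,6,7,8,9,10}→15  {3,5,6,7,8,9,10}→6  {4,5,6,7,8,9,10}→1
  8 left: {0,4,5,6,7,8,9,10}→1  {1,2,3,6,7,8,9,10}→35  {2,3,5,6,7,8,9,10}→21  {3,4,5,6,7,8,9,10}→7
  9 left: {0,3,4,5,6,7,8,9,10}→8  {1,2,3,5,6,7,8,9,10}→56  {2,3,4,5,6,7,8,9,10}→28
  placing 0:o first → 84 extensions
  placing 1:a first → 36 extensions
total linear extensions = 120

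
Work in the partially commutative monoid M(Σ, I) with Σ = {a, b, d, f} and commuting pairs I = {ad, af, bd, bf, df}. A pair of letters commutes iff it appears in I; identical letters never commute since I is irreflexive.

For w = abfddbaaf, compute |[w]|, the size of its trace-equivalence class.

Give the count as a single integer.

756

#0=a has no predecessor
#1=b depends on [0:a]
#2=f has no predecessor
#3=d has no predecessor
#4=d depends on [3:d]
#5=b depends on [1:b]
#6=a depends on [5:b]
#7=a depends on [6:a]
#8=f depends on [2:f]
sources: [0:a, 2:f, 3:d]
N(rest) = Σ N(rest − s) over sources s of rest; N(one piece) = 1:
  size 1 → [4]=1  [7]=1  [8]=1
  size 2 → [2,8]=1  [3,4]=1  [4,7]=2  [4,8]=2  [6,7]=1  [7,8]=2
  size 3 → [2,4,8]=3  [2,7,8]=3  [3,4,7]=3  [3,4,8]=3  [4,6,7]=3  [4,7,8]=6  [5,6,7]=1  [6,7,8]=3
  size 4 → [1,5,6,7]=1  [2,3,4,8]=6  [2,4,7,8]=12  [2,6,7,8]=6  [3,4,6,7]=6  [3,4,7,8]=12  [4,5,6,7]=4  [4,6,7,8]=12  [5,6,7,8]=4
  size 5 → [0,1,5,6,7]=1  [1,4,5,6,7]=5  [1,5,6,7,8]=5  [2,3,4,7,8]=30  [2,4,6,7,8]=30  [2,5,6,7,8]=10  [3,4,5,6,7]=10  [3,4,6,7,8]=30  [4,5,6,7,8]=20
  size 6 → [0,1,4,5,6,7]=6  [0,1,5,6,7,8]=6  [1,2,5,6,7,8]=15  [1,3,4,5,6,7]=15  [1,4,5,6,7,8]=30  [2,3,4,6,7,8]=90  [2,4,5,6,7,8]=60  [3,4,5,6,7,8]=60
  size 7 → [0,1,2,5,6,7,8]=21  [0,1,3,4,5,6,7]=21  [0,1,4,5,6,7,8]=42  [1,2,4,5,6,7,8]=105  [1,3,4,5,6,7,8]=105  [2,3,4,5,6,7,8]=210
  first=0(a) contributes 420
  first=2(f) contributes 168
  first=3(d) contributes 168
|[w]| = 756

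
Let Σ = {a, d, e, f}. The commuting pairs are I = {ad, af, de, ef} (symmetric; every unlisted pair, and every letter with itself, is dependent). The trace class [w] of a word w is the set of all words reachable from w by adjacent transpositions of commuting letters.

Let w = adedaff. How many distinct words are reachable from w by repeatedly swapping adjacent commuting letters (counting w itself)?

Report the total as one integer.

35

drop 0:a onto floor
drop 1:d onto floor
drop 2:e onto {0:a}
drop 3:d onto {1:d}
drop 4:a onto {2:e}
drop 5:f onto {3:d}
drop 6:f onto {5:f}
ground layer = {0:a, 1:d}
drop-orders for the pieces not yet dropped (sum over which currently-grounded one goes next):
  1 to go: {4} 1  {6} 1
  2 to go: {2,4} 1  {4,6} 2  {5,6} 1
  3 to go: {0,2,4} 1  {2,4,6} 3  {3,5,6} 1  {4,5,6} 3
  4 to go: {0,2,4,6} 4  {1,3,5,6} 1  {2,4,5,6} 6  {3,4,5,6} 4
  5 to go: {0,2,4,5,6} 10  {1,3,4,5,6} 5  {2,3,4,5,6} 10
  if 0:a drops first: 15 orders
  if 1:d drops first: 20 orders
heap linearizations: 35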